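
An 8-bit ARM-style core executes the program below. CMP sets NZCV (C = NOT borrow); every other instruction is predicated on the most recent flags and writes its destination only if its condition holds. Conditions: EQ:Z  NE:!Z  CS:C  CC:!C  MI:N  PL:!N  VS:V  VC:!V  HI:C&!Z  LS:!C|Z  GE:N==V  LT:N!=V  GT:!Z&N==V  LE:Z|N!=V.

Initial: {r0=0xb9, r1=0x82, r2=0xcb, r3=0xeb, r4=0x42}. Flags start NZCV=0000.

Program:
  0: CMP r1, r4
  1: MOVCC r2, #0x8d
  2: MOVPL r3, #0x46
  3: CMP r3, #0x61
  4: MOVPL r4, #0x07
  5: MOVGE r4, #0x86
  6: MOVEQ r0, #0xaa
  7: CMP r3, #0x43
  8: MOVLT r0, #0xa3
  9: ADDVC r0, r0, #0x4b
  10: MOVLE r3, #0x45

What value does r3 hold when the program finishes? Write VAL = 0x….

VAL = 0x46

0: ✓ CMP  NZCV=0011
1: · MOVCC
2: ✓ MOVPL  r3←0x46
3: ✓ CMP  NZCV=1000
4: · MOVPL
5: · MOVGE
6: · MOVEQ
7: ✓ CMP  NZCV=0010
8: · MOVLT
9: ✓ ADDVC  r0←0x04
10: · MOVLE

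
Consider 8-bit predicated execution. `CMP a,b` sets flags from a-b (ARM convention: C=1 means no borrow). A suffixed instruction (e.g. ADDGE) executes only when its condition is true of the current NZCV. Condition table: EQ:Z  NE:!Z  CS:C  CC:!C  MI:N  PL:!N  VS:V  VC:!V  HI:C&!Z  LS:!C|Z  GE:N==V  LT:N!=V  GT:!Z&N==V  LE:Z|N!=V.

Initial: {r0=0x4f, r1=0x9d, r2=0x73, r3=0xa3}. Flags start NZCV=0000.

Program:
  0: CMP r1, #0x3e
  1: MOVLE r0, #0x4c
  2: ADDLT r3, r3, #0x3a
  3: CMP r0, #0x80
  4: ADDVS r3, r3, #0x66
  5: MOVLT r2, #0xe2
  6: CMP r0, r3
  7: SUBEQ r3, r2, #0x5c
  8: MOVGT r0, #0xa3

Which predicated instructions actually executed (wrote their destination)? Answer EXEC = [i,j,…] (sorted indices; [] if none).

EXEC = [1,2,4,8]

0: ✓ CMP  NZCV=0011
1: ✓ MOVLE  r0←0x4c
2: ✓ ADDLT  r3←0xdd
3: ✓ CMP  NZCV=1001
4: ✓ ADDVS  r3←0x43
5: · MOVLT
6: ✓ CMP  NZCV=0010
7: · SUBEQ
8: ✓ MOVGT  r0←0xa3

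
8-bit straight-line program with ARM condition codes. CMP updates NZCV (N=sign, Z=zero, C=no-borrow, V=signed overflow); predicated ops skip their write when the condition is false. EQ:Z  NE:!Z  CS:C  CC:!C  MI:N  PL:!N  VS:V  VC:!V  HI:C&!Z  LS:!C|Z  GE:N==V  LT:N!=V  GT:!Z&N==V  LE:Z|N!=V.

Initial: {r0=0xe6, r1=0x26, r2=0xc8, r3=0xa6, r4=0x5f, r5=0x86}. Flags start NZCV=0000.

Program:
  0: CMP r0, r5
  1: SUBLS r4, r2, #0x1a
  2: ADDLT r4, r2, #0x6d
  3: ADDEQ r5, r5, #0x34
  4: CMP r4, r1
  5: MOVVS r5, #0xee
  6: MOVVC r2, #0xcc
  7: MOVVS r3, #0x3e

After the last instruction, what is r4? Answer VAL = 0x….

[0] flags=0010 → (cmp)
[1] flags=0010 LS?F → skip
[2] flags=0010 LT?F → skip
[3] flags=0010 EQ?F → skip
[4] flags=0010 → (cmp)
[5] flags=0010 VS?F → skip
[6] flags=0010 VC?T → r2=0xcc
[7] flags=0010 VS?F → skip

VAL = 0x5f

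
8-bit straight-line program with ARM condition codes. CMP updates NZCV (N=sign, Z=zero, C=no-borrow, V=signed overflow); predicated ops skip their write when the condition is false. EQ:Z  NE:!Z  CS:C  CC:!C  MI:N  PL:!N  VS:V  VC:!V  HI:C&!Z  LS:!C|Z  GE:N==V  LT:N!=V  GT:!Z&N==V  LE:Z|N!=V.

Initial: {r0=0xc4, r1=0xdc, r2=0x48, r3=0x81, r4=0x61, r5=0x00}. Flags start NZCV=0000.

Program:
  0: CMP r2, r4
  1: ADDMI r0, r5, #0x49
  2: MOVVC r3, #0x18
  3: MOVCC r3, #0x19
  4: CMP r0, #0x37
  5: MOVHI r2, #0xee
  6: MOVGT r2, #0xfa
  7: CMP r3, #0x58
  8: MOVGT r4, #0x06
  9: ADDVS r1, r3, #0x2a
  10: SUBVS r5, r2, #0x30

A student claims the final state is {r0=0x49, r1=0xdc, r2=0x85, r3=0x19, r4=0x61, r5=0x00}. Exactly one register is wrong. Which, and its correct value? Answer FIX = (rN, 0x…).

FIX = (r2, 0xfa)

[0] flags=1000 → (cmp)
[1] flags=1000 MI?T → r0=0x49
[2] flags=1000 VC?T → r3=0x18
[3] flags=1000 CC?T → r3=0x19
[4] flags=0010 → (cmp)
[5] flags=0010 HI?T → r2=0xee
[6] flags=0010 GT?T → r2=0xfa
[7] flags=1000 → (cmp)
[8] flags=1000 GT?F → skip
[9] flags=1000 VS?F → skip
[10] flags=1000 VS?F → skip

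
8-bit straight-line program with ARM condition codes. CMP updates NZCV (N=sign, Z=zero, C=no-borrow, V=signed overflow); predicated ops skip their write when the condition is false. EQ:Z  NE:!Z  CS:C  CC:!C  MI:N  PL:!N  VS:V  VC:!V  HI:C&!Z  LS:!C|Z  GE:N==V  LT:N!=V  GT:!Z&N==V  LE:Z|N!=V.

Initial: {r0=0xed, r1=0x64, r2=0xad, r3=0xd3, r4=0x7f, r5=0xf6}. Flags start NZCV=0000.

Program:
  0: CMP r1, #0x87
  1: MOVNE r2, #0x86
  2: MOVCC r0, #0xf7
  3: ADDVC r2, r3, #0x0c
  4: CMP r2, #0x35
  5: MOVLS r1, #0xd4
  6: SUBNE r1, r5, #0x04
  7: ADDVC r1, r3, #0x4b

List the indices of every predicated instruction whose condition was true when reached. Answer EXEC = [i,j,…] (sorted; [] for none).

EXEC = [1,2,6]

[0] flags=1001 → (cmp)
[1] flags=1001 NE?T → r2=0x86
[2] flags=1001 CC?T → r0=0xf7
[3] flags=1001 VC?F → skip
[4] flags=0011 → (cmp)
[5] flags=0011 LS?F → skip
[6] flags=0011 NE?T → r1=0xf2
[7] flags=0011 VC?F → skip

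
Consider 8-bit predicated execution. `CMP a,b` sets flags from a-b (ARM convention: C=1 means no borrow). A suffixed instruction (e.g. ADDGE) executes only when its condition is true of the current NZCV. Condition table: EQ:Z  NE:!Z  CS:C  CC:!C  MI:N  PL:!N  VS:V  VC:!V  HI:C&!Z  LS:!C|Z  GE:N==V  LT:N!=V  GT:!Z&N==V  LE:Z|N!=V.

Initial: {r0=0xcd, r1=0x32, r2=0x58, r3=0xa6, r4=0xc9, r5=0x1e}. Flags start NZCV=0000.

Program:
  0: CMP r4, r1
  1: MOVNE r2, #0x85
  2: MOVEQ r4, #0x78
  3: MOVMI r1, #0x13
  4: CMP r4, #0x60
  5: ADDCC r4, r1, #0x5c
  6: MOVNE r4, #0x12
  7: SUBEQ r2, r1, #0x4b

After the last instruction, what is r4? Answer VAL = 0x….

[0] flags=1010 → (cmp)
[1] flags=1010 NE?T → r2=0x85
[2] flags=1010 EQ?F → skip
[3] flags=1010 MI?T → r1=0x13
[4] flags=0011 → (cmp)
[5] flags=0011 CC?F → skip
[6] flags=0011 NE?T → r4=0x12
[7] flags=0011 EQ?F → skip

VAL = 0x12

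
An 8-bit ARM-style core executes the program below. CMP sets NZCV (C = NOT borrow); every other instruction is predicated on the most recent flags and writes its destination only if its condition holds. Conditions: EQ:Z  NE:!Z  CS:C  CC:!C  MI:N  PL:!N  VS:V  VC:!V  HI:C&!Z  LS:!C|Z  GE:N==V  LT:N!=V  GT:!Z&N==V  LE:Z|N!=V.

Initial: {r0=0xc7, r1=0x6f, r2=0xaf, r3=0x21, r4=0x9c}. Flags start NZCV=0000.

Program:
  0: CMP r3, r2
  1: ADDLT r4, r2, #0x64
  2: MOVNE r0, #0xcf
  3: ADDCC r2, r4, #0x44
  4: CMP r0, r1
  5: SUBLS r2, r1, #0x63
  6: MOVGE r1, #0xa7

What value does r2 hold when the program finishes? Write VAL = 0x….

VAL = 0xe0

0: ✓ CMP  NZCV=0000
1: · ADDLT
2: ✓ MOVNE  r0←0xcf
3: ✓ ADDCC  r2←0xe0
4: ✓ CMP  NZCV=0011
5: · SUBLS
6: · MOVGE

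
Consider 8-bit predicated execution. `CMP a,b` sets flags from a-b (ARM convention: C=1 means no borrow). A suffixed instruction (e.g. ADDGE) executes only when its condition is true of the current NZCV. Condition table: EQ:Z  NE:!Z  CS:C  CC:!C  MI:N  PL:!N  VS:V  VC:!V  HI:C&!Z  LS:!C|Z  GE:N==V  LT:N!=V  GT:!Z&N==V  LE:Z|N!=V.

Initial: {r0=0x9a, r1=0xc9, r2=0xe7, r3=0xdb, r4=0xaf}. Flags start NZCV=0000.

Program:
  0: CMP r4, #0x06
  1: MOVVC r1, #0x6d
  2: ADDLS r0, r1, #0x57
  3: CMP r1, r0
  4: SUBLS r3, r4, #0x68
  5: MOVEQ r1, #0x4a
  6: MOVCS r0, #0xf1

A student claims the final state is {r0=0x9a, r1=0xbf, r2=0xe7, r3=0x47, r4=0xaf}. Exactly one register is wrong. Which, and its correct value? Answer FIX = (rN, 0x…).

0: ✓ CMP  NZCV=1010
1: ✓ MOVVC  r1←0x6d
2: · ADDLS
3: ✓ CMP  NZCV=1001
4: ✓ SUBLS  r3←0x47
5: · MOVEQ
6: · MOVCS

FIX = (r1, 0x6d)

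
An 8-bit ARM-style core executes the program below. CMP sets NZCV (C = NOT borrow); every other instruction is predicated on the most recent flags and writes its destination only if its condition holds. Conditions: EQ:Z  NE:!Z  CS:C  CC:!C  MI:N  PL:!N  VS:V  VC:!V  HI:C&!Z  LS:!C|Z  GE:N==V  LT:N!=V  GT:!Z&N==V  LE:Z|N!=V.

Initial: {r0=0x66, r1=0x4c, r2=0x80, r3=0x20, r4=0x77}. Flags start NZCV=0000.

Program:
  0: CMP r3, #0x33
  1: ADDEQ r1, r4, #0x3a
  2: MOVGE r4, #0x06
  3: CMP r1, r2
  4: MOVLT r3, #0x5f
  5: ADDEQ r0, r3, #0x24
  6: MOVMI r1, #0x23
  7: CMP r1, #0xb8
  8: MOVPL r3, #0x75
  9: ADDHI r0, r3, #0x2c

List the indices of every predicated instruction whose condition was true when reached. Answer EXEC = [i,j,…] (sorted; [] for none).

EXEC = [6,8]

[0] flags=1000 → (cmp)
[1] flags=1000 EQ?F → skip
[2] flags=1000 GE?F → skip
[3] flags=1001 → (cmp)
[4] flags=1001 LT?F → skip
[5] flags=1001 EQ?F → skip
[6] flags=1001 MI?T → r1=0x23
[7] flags=0000 → (cmp)
[8] flags=0000 PL?T → r3=0x75
[9] flags=0000 HI?F → skip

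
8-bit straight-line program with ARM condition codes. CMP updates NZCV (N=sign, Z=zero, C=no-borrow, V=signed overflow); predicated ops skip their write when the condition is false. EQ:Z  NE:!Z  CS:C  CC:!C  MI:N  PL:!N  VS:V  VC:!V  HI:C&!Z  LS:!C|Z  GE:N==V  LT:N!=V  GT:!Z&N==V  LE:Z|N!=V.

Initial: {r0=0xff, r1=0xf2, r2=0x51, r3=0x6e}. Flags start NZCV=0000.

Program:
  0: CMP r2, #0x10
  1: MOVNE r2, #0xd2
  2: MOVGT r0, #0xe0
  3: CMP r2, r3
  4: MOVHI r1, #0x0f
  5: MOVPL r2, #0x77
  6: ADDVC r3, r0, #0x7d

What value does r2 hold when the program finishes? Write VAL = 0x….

0: ✓ CMP  NZCV=0010
1: ✓ MOVNE  r2←0xd2
2: ✓ MOVGT  r0←0xe0
3: ✓ CMP  NZCV=0011
4: ✓ MOVHI  r1←0x0f
5: ✓ MOVPL  r2←0x77
6: · ADDVC

VAL = 0x77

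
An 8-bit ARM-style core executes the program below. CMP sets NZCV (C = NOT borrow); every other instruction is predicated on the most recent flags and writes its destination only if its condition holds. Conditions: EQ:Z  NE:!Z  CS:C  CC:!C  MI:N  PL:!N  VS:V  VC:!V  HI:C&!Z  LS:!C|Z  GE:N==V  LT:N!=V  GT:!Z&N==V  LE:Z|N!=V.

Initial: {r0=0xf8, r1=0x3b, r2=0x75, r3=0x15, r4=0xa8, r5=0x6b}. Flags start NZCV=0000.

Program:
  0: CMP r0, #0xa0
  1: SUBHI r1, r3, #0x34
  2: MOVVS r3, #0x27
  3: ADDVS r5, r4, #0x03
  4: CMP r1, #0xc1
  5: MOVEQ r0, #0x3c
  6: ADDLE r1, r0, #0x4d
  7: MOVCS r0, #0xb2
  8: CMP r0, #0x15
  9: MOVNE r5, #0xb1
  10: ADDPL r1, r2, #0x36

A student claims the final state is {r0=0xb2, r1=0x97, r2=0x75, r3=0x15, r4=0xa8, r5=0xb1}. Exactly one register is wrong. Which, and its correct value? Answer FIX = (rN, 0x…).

[0] flags=0010 → (cmp)
[1] flags=0010 HI?T → r1=0xe1
[2] flags=0010 VS?F → skip
[3] flags=0010 VS?F → skip
[4] flags=0010 → (cmp)
[5] flags=0010 EQ?F → skip
[6] flags=0010 LE?F → skip
[7] flags=0010 CS?T → r0=0xb2
[8] flags=1010 → (cmp)
[9] flags=1010 NE?T → r5=0xb1
[10] flags=1010 PL?F → skip

FIX = (r1, 0xe1)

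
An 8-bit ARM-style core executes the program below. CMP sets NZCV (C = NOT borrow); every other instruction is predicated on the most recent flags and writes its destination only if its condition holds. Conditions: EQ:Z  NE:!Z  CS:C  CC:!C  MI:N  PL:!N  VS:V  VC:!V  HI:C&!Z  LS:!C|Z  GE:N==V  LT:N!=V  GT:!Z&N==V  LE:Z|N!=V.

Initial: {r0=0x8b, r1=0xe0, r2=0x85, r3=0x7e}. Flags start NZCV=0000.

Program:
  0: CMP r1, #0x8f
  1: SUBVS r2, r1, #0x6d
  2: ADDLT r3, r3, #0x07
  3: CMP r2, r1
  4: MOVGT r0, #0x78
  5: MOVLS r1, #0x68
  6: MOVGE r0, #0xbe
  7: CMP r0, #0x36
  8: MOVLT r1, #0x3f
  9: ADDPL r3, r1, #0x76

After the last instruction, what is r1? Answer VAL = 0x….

VAL = 0x3f

[0] flags=0010 → (cmp)
[1] flags=0010 VS?F → skip
[2] flags=0010 LT?F → skip
[3] flags=1000 → (cmp)
[4] flags=1000 GT?F → skip
[5] flags=1000 LS?T → r1=0x68
[6] flags=1000 GE?F → skip
[7] flags=0011 → (cmp)
[8] flags=0011 LT?T → r1=0x3f
[9] flags=0011 PL?T → r3=0xb5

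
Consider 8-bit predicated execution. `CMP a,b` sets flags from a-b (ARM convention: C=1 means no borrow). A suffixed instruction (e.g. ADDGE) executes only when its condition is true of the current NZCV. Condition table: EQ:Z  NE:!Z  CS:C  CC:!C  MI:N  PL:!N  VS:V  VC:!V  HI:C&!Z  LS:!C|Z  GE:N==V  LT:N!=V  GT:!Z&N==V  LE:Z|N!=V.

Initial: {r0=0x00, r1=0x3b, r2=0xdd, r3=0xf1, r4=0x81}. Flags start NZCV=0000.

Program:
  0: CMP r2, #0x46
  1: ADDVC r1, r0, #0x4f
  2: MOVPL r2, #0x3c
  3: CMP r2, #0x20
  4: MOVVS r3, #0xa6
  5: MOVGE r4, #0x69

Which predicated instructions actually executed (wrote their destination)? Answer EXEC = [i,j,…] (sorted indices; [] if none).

[0] flags=1010 → (cmp)
[1] flags=1010 VC?T → r1=0x4f
[2] flags=1010 PL?F → skip
[3] flags=1010 → (cmp)
[4] flags=1010 VS?F → skip
[5] flags=1010 GE?F → skip

EXEC = [1]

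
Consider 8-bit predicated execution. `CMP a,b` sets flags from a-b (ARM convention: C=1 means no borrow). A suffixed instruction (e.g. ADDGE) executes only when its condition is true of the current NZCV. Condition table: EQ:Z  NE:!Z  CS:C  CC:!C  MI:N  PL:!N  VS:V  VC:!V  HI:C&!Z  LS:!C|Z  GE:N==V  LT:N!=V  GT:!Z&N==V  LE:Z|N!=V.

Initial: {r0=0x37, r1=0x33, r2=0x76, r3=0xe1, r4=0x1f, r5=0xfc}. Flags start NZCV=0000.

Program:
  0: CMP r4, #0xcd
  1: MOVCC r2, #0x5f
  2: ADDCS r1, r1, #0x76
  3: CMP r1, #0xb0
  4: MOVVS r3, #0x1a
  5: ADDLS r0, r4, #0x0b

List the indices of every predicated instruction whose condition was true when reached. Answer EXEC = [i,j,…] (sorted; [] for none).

EXEC = [1,4,5]

[0] flags=0000 → (cmp)
[1] flags=0000 CC?T → r2=0x5f
[2] flags=0000 CS?F → skip
[3] flags=1001 → (cmp)
[4] flags=1001 VS?T → r3=0x1a
[5] flags=1001 LS?T → r0=0x2a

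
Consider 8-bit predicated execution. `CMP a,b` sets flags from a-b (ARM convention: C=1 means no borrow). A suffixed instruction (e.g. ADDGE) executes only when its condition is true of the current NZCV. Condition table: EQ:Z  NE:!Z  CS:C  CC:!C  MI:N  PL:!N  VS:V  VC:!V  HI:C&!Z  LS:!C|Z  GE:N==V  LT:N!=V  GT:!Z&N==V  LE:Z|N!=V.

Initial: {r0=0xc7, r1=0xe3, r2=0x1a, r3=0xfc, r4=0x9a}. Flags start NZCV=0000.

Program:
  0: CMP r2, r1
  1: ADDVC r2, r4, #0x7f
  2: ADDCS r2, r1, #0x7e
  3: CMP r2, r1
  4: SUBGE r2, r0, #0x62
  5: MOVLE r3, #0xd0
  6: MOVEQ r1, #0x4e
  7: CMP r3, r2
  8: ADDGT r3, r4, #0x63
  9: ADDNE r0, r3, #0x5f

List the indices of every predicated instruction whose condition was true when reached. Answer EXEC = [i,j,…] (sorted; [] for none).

EXEC = [1,4,9]

[0] flags=0000 → (cmp)
[1] flags=0000 VC?T → r2=0x19
[2] flags=0000 CS?F → skip
[3] flags=0000 → (cmp)
[4] flags=0000 GE?T → r2=0x65
[5] flags=0000 LE?F → skip
[6] flags=0000 EQ?F → skip
[7] flags=1010 → (cmp)
[8] flags=1010 GT?F → skip
[9] flags=1010 NE?T → r0=0x5b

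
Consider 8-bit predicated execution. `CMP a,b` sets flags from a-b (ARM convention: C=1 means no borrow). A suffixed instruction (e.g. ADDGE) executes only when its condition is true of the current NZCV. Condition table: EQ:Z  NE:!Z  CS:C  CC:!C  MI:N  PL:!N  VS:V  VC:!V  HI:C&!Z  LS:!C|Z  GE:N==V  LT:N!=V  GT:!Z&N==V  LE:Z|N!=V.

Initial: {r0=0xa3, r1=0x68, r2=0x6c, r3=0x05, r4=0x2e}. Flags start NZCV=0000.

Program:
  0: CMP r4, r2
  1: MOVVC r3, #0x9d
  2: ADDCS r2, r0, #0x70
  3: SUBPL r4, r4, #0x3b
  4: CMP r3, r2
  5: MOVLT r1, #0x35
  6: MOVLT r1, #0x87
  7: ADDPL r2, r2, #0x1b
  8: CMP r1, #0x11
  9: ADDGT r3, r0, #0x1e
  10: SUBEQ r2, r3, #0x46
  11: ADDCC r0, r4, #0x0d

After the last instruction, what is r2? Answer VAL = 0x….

[0] flags=1000 → (cmp)
[1] flags=1000 VC?T → r3=0x9d
[2] flags=1000 CS?F → skip
[3] flags=1000 PL?F → skip
[4] flags=0011 → (cmp)
[5] flags=0011 LT?T → r1=0x35
[6] flags=0011 LT?T → r1=0x87
[7] flags=0011 PL?T → r2=0x87
[8] flags=0011 → (cmp)
[9] flags=0011 GT?F → skip
[10] flags=0011 EQ?F → skip
[11] flags=0011 CC?F → skip

VAL = 0x87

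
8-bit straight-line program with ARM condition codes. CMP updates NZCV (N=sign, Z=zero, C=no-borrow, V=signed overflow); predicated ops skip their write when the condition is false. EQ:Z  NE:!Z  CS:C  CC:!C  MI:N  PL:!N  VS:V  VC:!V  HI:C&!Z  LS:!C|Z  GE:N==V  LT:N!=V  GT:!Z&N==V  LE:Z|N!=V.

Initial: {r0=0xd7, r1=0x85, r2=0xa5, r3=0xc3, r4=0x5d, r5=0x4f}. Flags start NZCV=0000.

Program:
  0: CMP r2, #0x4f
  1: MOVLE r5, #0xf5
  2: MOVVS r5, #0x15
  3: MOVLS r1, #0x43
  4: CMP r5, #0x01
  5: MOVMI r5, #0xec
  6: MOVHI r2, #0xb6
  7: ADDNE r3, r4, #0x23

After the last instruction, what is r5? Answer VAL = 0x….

VAL = 0x15

0: ✓ CMP  NZCV=0011
1: ✓ MOVLE  r5←0xf5
2: ✓ MOVVS  r5←0x15
3: · MOVLS
4: ✓ CMP  NZCV=0010
5: · MOVMI
6: ✓ MOVHI  r2←0xb6
7: ✓ ADDNE  r3←0x80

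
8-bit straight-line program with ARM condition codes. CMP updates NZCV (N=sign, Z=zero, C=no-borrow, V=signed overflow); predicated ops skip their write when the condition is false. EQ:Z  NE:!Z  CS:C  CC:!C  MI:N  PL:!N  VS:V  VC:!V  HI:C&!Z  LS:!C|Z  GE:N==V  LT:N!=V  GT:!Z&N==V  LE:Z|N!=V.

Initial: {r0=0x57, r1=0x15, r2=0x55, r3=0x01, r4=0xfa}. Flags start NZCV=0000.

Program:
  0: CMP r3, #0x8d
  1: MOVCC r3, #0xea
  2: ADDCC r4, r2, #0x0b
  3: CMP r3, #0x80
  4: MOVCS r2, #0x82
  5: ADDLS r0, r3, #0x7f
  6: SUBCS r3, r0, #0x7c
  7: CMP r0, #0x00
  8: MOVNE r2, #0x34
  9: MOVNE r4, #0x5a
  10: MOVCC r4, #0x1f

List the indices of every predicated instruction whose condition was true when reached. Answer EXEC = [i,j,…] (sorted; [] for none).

0: ✓ CMP  NZCV=0000
1: ✓ MOVCC  r3←0xea
2: ✓ ADDCC  r4←0x60
3: ✓ CMP  NZCV=0010
4: ✓ MOVCS  r2←0x82
5: · ADDLS
6: ✓ SUBCS  r3←0xdb
7: ✓ CMP  NZCV=0010
8: ✓ MOVNE  r2←0x34
9: ✓ MOVNE  r4←0x5a
10: · MOVCC

EXEC = [1,2,4,6,8,9]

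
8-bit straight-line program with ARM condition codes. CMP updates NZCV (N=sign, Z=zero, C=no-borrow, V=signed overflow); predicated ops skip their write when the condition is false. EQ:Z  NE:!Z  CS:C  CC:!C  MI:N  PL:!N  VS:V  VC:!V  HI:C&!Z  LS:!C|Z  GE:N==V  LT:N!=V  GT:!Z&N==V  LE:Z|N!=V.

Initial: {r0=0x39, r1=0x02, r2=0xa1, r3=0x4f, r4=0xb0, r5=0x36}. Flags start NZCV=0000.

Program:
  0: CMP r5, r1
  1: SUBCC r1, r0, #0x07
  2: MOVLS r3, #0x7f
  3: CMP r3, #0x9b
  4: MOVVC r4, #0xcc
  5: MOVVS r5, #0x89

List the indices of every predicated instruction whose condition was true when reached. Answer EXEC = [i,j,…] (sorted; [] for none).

EXEC = [5]

0: ✓ CMP  NZCV=0010
1: · SUBCC
2: · MOVLS
3: ✓ CMP  NZCV=1001
4: · MOVVC
5: ✓ MOVVS  r5←0x89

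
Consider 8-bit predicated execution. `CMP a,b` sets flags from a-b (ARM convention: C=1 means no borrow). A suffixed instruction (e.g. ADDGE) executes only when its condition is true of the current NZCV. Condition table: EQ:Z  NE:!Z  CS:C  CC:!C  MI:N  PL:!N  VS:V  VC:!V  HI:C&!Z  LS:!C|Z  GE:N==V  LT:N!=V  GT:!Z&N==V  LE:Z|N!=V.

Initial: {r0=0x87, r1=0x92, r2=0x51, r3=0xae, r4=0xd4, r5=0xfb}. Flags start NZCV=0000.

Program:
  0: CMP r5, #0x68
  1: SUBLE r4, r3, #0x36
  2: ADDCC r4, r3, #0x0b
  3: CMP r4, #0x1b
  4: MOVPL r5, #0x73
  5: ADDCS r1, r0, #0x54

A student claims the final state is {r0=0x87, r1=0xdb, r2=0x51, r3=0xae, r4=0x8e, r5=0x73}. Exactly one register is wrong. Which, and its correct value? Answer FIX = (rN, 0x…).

FIX = (r4, 0x78)

[0] flags=1010 → (cmp)
[1] flags=1010 LE?T → r4=0x78
[2] flags=1010 CC?F → skip
[3] flags=0010 → (cmp)
[4] flags=0010 PL?T → r5=0x73
[5] flags=0010 CS?T → r1=0xdb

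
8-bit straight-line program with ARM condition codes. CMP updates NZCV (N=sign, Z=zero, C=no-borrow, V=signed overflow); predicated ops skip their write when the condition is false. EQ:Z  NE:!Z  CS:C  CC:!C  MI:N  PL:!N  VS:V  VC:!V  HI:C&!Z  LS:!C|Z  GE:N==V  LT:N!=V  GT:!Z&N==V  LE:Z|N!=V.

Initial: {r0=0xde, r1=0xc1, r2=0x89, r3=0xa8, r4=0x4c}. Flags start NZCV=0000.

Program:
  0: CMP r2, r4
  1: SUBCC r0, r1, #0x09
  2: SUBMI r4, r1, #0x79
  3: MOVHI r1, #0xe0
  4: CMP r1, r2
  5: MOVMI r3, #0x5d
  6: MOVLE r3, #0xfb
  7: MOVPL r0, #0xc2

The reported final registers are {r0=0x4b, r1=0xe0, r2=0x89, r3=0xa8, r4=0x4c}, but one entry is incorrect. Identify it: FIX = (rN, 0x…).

0: ✓ CMP  NZCV=0011
1: · SUBCC
2: · SUBMI
3: ✓ MOVHI  r1←0xe0
4: ✓ CMP  NZCV=0010
5: · MOVMI
6: · MOVLE
7: ✓ MOVPL  r0←0xc2

FIX = (r0, 0xc2)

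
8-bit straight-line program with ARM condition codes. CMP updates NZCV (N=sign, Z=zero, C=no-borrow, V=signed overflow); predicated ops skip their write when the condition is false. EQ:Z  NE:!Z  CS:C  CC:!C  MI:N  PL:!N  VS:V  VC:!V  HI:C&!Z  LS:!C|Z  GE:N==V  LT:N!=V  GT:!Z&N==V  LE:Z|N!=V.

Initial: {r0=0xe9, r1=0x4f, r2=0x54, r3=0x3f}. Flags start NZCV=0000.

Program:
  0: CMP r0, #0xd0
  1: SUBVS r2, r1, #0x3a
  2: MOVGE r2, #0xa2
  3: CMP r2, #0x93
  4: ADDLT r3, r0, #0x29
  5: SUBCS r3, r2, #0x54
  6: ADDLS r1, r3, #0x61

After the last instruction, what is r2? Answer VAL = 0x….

VAL = 0xa2

[0] flags=0010 → (cmp)
[1] flags=0010 VS?F → skip
[2] flags=0010 GE?T → r2=0xa2
[3] flags=0010 → (cmp)
[4] flags=0010 LT?F → skip
[5] flags=0010 CS?T → r3=0x4e
[6] flags=0010 LS?F → skip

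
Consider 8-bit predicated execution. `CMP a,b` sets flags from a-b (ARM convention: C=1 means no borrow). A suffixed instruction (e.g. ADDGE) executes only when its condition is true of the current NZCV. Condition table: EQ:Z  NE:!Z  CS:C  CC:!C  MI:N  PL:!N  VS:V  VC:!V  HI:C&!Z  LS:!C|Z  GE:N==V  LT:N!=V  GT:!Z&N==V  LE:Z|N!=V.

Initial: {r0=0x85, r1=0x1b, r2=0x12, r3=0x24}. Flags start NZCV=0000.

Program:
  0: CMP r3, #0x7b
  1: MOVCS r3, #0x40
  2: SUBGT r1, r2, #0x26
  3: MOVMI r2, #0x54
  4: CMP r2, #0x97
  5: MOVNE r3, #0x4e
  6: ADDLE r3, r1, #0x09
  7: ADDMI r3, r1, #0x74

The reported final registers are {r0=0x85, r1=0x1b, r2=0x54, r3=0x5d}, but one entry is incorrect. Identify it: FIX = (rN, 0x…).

[0] flags=1000 → (cmp)
[1] flags=1000 CS?F → skip
[2] flags=1000 GT?F → skip
[3] flags=1000 MI?T → r2=0x54
[4] flags=1001 → (cmp)
[5] flags=1001 NE?T → r3=0x4e
[6] flags=1001 LE?F → skip
[7] flags=1001 MI?T → r3=0x8f

FIX = (r3, 0x8f)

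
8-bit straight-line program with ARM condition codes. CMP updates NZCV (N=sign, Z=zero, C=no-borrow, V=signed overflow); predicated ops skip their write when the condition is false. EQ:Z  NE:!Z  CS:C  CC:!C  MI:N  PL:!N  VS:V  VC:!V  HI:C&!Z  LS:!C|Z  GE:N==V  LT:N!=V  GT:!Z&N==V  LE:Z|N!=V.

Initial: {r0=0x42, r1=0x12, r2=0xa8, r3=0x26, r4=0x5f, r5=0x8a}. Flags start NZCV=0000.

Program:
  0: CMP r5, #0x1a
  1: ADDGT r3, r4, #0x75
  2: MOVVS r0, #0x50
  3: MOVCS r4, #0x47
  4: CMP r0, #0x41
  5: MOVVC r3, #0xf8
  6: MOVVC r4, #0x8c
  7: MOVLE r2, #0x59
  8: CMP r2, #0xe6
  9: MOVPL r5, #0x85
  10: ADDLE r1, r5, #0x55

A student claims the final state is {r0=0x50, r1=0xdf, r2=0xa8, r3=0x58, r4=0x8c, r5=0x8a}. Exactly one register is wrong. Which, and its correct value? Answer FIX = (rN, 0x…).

FIX = (r3, 0xf8)

[0] flags=0011 → (cmp)
[1] flags=0011 GT?F → skip
[2] flags=0011 VS?T → r0=0x50
[3] flags=0011 CS?T → r4=0x47
[4] flags=0010 → (cmp)
[5] flags=0010 VC?T → r3=0xf8
[6] flags=0010 VC?T → r4=0x8c
[7] flags=0010 LE?F → skip
[8] flags=1000 → (cmp)
[9] flags=1000 PL?F → skip
[10] flags=1000 LE?T → r1=0xdf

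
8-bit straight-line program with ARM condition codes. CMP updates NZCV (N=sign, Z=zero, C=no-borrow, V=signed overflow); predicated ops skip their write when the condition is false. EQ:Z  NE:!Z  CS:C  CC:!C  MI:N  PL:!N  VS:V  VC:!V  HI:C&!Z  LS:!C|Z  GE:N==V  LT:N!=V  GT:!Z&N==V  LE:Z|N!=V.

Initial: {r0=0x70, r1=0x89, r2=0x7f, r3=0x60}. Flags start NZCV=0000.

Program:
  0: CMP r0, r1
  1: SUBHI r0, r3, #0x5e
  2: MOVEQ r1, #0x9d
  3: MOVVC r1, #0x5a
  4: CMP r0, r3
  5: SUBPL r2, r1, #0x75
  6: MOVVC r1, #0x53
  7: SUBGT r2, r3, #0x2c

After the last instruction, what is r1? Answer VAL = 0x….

[0] flags=1001 → (cmp)
[1] flags=1001 HI?F → skip
[2] flags=1001 EQ?F → skip
[3] flags=1001 VC?F → skip
[4] flags=0010 → (cmp)
[5] flags=0010 PL?T → r2=0x14
[6] flags=0010 VC?T → r1=0x53
[7] flags=0010 GT?T → r2=0x34

VAL = 0x53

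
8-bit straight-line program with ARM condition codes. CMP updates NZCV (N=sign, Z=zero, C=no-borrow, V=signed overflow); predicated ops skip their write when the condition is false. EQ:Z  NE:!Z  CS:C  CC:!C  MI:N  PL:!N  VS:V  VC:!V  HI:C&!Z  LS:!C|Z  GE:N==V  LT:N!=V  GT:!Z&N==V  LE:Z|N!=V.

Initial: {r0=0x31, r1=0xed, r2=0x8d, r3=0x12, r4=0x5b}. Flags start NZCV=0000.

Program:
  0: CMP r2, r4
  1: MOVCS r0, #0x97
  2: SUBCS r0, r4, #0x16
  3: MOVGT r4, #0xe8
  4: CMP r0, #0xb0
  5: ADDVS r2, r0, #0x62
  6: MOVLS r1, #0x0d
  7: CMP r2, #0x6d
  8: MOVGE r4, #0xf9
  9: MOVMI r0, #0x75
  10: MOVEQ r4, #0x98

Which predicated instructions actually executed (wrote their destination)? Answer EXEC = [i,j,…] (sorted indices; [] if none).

0: ✓ CMP  NZCV=0011
1: ✓ MOVCS  r0←0x97
2: ✓ SUBCS  r0←0x45
3: · MOVGT
4: ✓ CMP  NZCV=1001
5: ✓ ADDVS  r2←0xa7
6: ✓ MOVLS  r1←0x0d
7: ✓ CMP  NZCV=0011
8: · MOVGE
9: · MOVMI
10: · MOVEQ

EXEC = [1,2,5,6]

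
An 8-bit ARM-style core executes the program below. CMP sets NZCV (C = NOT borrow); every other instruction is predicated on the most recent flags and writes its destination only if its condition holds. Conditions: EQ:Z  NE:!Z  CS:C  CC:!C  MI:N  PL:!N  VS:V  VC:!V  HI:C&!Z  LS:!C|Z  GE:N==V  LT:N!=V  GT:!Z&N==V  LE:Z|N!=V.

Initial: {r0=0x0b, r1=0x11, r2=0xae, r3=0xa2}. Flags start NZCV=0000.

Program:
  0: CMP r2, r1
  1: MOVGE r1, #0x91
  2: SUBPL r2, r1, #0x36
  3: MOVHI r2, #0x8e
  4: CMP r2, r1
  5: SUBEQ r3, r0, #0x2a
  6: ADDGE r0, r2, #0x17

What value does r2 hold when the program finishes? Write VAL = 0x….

[0] flags=1010 → (cmp)
[1] flags=1010 GE?F → skip
[2] flags=1010 PL?F → skip
[3] flags=1010 HI?T → r2=0x8e
[4] flags=0011 → (cmp)
[5] flags=0011 EQ?F → skip
[6] flags=0011 GE?F → skip

VAL = 0x8e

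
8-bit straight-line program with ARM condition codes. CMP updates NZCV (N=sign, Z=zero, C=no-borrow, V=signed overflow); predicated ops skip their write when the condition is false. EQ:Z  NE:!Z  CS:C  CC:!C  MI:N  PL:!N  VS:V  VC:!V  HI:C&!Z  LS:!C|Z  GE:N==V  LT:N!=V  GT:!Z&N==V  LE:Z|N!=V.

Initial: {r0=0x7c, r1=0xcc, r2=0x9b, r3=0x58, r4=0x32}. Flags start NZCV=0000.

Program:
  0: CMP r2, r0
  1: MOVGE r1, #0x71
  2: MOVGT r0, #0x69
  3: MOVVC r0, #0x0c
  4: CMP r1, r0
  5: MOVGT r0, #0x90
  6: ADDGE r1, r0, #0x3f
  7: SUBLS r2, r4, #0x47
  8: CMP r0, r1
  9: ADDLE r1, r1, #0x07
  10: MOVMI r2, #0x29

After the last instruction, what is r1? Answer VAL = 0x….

VAL = 0xcc

[0] flags=0011 → (cmp)
[1] flags=0011 GE?F → skip
[2] flags=0011 GT?F → skip
[3] flags=0011 VC?F → skip
[4] flags=0011 → (cmp)
[5] flags=0011 GT?F → skip
[6] flags=0011 GE?F → skip
[7] flags=0011 LS?F → skip
[8] flags=1001 → (cmp)
[9] flags=1001 LE?F → skip
[10] flags=1001 MI?T → r2=0x29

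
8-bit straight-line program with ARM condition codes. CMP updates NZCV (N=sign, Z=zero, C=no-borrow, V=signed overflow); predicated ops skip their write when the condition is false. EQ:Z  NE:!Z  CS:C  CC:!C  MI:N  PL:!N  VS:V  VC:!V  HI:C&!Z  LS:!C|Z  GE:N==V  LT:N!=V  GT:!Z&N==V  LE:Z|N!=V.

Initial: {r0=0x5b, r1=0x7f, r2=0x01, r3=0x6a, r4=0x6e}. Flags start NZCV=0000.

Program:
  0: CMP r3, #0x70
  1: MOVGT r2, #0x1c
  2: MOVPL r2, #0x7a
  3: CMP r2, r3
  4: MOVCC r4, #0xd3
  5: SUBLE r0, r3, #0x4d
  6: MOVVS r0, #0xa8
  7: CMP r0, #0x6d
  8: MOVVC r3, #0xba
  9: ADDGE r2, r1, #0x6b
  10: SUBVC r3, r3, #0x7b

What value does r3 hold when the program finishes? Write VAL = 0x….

VAL = 0x3f

0: ✓ CMP  NZCV=1000
1: · MOVGT
2: · MOVPL
3: ✓ CMP  NZCV=1000
4: ✓ MOVCC  r4←0xd3
5: ✓ SUBLE  r0←0x1d
6: · MOVVS
7: ✓ CMP  NZCV=1000
8: ✓ MOVVC  r3←0xba
9: · ADDGE
10: ✓ SUBVC  r3←0x3f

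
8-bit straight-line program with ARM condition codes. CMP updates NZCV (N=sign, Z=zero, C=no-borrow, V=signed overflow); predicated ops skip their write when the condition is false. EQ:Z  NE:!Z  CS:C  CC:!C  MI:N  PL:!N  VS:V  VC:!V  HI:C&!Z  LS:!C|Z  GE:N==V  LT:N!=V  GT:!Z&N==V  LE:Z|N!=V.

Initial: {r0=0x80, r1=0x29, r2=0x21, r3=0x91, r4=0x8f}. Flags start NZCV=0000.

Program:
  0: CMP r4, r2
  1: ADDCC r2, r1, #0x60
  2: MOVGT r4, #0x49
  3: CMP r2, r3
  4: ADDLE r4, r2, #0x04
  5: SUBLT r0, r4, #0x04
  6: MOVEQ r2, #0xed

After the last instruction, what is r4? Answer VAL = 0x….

VAL = 0x8f

0: ✓ CMP  NZCV=0011
1: · ADDCC
2: · MOVGT
3: ✓ CMP  NZCV=1001
4: · ADDLE
5: · SUBLT
6: · MOVEQ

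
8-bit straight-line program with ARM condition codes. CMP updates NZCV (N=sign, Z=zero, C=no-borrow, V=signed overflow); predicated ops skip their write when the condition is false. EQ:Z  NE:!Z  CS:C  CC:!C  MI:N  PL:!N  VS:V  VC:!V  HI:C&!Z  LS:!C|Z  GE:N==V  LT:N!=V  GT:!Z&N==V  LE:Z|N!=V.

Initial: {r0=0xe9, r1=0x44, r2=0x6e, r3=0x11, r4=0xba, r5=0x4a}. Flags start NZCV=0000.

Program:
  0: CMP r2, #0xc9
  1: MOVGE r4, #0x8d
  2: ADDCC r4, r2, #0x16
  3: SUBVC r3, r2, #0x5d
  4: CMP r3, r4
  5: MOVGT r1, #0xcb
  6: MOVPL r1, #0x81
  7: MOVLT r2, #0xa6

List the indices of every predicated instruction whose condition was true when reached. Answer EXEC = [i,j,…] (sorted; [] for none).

0: ✓ CMP  NZCV=1001
1: ✓ MOVGE  r4←0x8d
2: ✓ ADDCC  r4←0x84
3: · SUBVC
4: ✓ CMP  NZCV=1001
5: ✓ MOVGT  r1←0xcb
6: · MOVPL
7: · MOVLT

EXEC = [1,2,5]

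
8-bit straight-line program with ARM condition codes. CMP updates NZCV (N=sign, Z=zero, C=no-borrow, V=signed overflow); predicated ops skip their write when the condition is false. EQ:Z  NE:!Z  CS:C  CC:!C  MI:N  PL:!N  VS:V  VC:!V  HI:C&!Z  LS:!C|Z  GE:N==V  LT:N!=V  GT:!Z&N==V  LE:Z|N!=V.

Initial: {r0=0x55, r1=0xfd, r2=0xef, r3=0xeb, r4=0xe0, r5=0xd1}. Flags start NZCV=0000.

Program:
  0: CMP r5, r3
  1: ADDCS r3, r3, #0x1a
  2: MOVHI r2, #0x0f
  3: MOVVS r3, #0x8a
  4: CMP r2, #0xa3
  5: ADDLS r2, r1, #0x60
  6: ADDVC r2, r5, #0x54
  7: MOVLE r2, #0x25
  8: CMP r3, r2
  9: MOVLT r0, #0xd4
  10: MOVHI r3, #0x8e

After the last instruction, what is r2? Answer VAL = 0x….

VAL = 0x25

0: ✓ CMP  NZCV=1000
1: · ADDCS
2: · MOVHI
3: · MOVVS
4: ✓ CMP  NZCV=0010
5: · ADDLS
6: ✓ ADDVC  r2←0x25
7: · MOVLE
8: ✓ CMP  NZCV=1010
9: ✓ MOVLT  r0←0xd4
10: ✓ MOVHI  r3←0x8e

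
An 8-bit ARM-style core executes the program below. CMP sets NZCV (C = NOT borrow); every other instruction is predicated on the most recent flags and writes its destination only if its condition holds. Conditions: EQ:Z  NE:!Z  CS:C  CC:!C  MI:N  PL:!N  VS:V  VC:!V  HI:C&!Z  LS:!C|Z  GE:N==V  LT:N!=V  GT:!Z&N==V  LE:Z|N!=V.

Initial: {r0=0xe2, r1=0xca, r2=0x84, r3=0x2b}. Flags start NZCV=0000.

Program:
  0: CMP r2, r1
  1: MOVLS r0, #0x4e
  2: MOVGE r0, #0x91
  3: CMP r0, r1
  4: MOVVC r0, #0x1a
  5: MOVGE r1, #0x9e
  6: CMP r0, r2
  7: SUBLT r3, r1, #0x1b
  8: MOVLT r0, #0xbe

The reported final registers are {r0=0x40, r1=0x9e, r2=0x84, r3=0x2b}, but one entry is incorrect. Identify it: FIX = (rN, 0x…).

0: ✓ CMP  NZCV=1000
1: ✓ MOVLS  r0←0x4e
2: · MOVGE
3: ✓ CMP  NZCV=1001
4: · MOVVC
5: ✓ MOVGE  r1←0x9e
6: ✓ CMP  NZCV=1001
7: · SUBLT
8: · MOVLT

FIX = (r0, 0x4e)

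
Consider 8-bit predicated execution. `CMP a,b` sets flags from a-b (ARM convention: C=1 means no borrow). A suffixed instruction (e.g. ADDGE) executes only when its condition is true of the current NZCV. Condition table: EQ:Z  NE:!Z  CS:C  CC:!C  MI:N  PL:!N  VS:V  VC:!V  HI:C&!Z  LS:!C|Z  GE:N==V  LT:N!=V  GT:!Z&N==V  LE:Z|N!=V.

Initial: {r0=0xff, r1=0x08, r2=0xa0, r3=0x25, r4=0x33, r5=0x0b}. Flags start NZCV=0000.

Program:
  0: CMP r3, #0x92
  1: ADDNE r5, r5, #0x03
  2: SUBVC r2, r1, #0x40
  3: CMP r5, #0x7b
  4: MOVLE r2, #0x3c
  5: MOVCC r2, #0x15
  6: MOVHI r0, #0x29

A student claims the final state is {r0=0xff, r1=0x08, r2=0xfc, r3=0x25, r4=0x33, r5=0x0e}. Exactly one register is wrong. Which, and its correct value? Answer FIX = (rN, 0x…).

FIX = (r2, 0x15)

0: ✓ CMP  NZCV=1001
1: ✓ ADDNE  r5←0x0e
2: · SUBVC
3: ✓ CMP  NZCV=1000
4: ✓ MOVLE  r2←0x3c
5: ✓ MOVCC  r2←0x15
6: · MOVHI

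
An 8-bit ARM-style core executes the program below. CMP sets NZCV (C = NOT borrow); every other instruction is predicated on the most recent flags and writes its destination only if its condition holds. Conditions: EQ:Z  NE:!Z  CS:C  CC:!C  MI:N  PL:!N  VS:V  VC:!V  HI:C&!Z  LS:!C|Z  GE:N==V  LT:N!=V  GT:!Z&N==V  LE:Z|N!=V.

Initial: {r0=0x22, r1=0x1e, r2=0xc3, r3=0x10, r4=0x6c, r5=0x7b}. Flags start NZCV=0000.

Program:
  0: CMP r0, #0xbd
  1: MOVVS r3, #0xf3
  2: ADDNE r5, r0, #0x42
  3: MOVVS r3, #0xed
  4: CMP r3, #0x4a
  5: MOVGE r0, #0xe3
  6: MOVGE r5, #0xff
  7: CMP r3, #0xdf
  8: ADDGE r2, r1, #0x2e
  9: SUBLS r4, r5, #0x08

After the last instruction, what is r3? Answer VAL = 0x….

VAL = 0x10

0: ✓ CMP  NZCV=0000
1: · MOVVS
2: ✓ ADDNE  r5←0x64
3: · MOVVS
4: ✓ CMP  NZCV=1000
5: · MOVGE
6: · MOVGE
7: ✓ CMP  NZCV=0000
8: ✓ ADDGE  r2←0x4c
9: ✓ SUBLS  r4←0x5c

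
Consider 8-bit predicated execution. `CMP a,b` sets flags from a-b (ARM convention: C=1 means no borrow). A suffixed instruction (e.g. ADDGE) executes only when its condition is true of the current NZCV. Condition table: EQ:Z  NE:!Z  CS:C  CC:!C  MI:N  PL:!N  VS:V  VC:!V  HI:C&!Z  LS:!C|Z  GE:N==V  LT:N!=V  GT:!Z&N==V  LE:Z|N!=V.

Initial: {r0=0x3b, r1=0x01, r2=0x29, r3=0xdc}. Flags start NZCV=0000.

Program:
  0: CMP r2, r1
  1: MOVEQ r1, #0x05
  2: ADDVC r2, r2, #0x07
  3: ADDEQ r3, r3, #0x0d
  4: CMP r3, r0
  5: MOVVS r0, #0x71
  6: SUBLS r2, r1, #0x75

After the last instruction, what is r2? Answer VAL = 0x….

VAL = 0x30

0: ✓ CMP  NZCV=0010
1: · MOVEQ
2: ✓ ADDVC  r2←0x30
3: · ADDEQ
4: ✓ CMP  NZCV=1010
5: · MOVVS
6: · SUBLS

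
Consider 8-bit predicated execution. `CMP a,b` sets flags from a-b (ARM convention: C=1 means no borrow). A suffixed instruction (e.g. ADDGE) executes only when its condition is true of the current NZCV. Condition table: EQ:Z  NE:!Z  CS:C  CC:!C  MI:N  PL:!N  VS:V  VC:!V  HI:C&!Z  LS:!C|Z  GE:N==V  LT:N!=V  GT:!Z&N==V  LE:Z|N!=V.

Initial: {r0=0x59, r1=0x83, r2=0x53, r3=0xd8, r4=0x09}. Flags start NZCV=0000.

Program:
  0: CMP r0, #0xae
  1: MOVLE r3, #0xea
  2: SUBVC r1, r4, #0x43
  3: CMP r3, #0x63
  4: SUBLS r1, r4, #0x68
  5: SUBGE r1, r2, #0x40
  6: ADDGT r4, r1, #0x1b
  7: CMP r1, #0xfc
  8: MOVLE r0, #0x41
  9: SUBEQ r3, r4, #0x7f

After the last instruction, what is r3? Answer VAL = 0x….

VAL = 0xd8

0: ✓ CMP  NZCV=1001
1: · MOVLE
2: · SUBVC
3: ✓ CMP  NZCV=0011
4: · SUBLS
5: · SUBGE
6: · ADDGT
7: ✓ CMP  NZCV=1000
8: ✓ MOVLE  r0←0x41
9: · SUBEQ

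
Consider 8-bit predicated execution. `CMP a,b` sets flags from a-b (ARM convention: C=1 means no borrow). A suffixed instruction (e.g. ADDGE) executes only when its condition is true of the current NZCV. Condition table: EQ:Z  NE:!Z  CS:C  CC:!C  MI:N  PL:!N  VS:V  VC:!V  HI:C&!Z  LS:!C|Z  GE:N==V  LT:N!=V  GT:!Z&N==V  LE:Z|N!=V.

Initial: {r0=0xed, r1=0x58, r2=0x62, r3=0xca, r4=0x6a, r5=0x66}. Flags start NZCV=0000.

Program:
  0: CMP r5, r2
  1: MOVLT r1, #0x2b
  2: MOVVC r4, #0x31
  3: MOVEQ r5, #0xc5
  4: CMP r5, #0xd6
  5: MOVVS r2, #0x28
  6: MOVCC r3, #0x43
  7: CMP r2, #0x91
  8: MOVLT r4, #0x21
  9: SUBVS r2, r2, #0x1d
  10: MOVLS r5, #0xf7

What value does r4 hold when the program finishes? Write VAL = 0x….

VAL = 0x31

[0] flags=0010 → (cmp)
[1] flags=0010 LT?F → skip
[2] flags=0010 VC?T → r4=0x31
[3] flags=0010 EQ?F → skip
[4] flags=1001 → (cmp)
[5] flags=1001 VS?T → r2=0x28
[6] flags=1001 CC?T → r3=0x43
[7] flags=1001 → (cmp)
[8] flags=1001 LT?F → skip
[9] flags=1001 VS?T → r2=0x0b
[10] flags=1001 LS?T → r5=0xf7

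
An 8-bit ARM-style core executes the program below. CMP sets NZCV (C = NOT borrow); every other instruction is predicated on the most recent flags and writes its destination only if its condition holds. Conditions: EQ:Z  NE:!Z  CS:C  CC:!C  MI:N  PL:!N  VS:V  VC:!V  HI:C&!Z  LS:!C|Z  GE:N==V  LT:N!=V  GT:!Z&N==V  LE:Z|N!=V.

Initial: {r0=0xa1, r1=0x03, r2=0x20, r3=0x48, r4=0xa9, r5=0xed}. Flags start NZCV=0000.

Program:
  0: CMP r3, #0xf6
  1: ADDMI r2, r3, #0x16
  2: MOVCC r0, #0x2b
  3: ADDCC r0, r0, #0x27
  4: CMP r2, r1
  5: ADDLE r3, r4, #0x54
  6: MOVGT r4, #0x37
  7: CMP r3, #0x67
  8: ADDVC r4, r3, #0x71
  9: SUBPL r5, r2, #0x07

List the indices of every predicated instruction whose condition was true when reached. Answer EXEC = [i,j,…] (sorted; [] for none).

EXEC = [2,3,6,8]

[0] flags=0000 → (cmp)
[1] flags=0000 MI?F → skip
[2] flags=0000 CC?T → r0=0x2b
[3] flags=0000 CC?T → r0=0x52
[4] flags=0010 → (cmp)
[5] flags=0010 LE?F → skip
[6] flags=0010 GT?T → r4=0x37
[7] flags=1000 → (cmp)
[8] flags=1000 VC?T → r4=0xb9
[9] flags=1000 PL?F → skip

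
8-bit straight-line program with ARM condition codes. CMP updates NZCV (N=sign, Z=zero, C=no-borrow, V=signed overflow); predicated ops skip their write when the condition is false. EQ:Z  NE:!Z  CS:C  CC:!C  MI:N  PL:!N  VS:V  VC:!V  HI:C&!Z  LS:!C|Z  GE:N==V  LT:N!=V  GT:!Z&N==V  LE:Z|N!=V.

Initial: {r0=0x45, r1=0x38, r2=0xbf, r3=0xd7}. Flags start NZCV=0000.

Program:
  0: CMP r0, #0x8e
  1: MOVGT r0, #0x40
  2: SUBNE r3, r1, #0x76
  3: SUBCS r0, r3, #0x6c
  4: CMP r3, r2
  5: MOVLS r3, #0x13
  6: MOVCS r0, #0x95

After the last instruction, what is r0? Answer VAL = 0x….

0: ✓ CMP  NZCV=1001
1: ✓ MOVGT  r0←0x40
2: ✓ SUBNE  r3←0xc2
3: · SUBCS
4: ✓ CMP  NZCV=0010
5: · MOVLS
6: ✓ MOVCS  r0←0x95

VAL = 0x95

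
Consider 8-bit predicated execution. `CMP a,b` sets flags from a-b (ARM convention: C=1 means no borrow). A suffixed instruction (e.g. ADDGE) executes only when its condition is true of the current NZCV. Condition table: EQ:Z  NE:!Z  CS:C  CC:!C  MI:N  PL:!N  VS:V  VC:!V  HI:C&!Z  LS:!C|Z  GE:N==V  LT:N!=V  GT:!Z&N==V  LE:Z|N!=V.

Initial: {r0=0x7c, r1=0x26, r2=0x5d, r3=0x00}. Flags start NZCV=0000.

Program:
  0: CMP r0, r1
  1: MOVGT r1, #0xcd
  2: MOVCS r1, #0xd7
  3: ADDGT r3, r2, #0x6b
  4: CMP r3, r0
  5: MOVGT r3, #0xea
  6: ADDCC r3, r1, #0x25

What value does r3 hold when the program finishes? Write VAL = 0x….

0: ✓ CMP  NZCV=0010
1: ✓ MOVGT  r1←0xcd
2: ✓ MOVCS  r1←0xd7
3: ✓ ADDGT  r3←0xc8
4: ✓ CMP  NZCV=0011
5: · MOVGT
6: · ADDCC

VAL = 0xc8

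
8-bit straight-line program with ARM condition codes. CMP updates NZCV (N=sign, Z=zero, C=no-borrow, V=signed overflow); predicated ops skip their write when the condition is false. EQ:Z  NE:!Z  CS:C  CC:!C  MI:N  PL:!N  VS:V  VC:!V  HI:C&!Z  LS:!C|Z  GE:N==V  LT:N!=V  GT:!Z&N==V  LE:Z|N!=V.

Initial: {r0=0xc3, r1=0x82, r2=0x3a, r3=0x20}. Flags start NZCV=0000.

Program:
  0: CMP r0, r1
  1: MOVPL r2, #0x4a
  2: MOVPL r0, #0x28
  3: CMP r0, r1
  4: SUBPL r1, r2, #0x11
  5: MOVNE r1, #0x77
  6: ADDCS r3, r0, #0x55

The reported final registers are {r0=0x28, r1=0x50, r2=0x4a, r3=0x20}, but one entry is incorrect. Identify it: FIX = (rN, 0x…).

FIX = (r1, 0x77)

[0] flags=0010 → (cmp)
[1] flags=0010 PL?T → r2=0x4a
[2] flags=0010 PL?T → r0=0x28
[3] flags=1001 → (cmp)
[4] flags=1001 PL?F → skip
[5] flags=1001 NE?T → r1=0x77
[6] flags=1001 CS?F → skip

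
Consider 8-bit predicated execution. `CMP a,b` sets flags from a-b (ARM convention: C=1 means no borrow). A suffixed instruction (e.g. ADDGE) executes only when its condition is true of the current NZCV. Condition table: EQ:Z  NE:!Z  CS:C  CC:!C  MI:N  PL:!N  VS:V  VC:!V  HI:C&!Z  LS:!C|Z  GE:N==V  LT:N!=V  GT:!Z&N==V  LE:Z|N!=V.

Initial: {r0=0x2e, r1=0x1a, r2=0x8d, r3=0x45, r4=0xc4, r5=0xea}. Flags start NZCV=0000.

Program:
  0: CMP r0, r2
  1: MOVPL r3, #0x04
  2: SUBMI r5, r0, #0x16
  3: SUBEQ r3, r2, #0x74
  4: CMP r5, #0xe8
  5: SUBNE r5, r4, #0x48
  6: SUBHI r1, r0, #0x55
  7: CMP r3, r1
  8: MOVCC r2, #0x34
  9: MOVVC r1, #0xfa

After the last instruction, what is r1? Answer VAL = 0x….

VAL = 0xfa

0: ✓ CMP  NZCV=1001
1: · MOVPL
2: ✓ SUBMI  r5←0x18
3: · SUBEQ
4: ✓ CMP  NZCV=0000
5: ✓ SUBNE  r5←0x7c
6: · SUBHI
7: ✓ CMP  NZCV=0010
8: · MOVCC
9: ✓ MOVVC  r1←0xfa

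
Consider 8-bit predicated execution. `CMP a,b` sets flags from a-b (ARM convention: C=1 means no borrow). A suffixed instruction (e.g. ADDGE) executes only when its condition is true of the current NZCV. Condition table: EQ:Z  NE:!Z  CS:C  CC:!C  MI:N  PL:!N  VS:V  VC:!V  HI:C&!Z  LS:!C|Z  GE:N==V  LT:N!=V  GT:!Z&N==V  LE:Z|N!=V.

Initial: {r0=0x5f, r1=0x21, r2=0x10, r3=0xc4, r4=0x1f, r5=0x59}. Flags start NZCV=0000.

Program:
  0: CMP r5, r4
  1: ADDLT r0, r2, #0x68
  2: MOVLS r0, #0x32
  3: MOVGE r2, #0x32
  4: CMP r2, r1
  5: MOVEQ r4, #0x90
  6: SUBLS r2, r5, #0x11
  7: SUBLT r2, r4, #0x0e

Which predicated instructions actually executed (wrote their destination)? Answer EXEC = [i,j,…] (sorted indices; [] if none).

EXEC = [3]

0: ✓ CMP  NZCV=0010
1: · ADDLT
2: · MOVLS
3: ✓ MOVGE  r2←0x32
4: ✓ CMP  NZCV=0010
5: · MOVEQ
6: · SUBLS
7: · SUBLT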